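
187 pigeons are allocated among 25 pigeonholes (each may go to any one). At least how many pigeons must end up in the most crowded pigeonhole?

8

By pigeonhole, the 25 pigeonholes are the holes and the 187 pigeons are the pigeons.
If every pigeonhole held at most 7 pigeons, the total would be at most 25 × 7 = 175, which is less than 187.
So some pigeonhole holds at least ⌈187/25⌉ = 8 pigeons.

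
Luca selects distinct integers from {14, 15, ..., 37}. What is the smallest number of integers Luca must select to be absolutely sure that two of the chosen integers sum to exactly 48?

15

Group the elements by complementary pair {x, 48−x}: {14,34}, {15,33}, {16,32}, …, giving 10 two-element pairs; the single value 24 (it cannot pair with itself since the integers are distinct); and 3 integers whose partner 48−x falls outside [14,37].
Treating each of those 14 groups as a pigeonhole, one can pick one integer per group — 14 integers — with no two summing to 48.
The 15th integer lands in an occupied pair, forcing a sum of 48.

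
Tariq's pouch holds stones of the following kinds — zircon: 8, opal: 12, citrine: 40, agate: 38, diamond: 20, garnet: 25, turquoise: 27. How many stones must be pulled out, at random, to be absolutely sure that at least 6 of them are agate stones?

138

In the worst case for collecting agate stones, every non-agate stone comes out first.
There are 8 + 12 + 40 + 20 + 25 + 27 = 132 non-agate stones altogether.
After those, each further stone must be agate, so 132 + 6 = 138 draws guarantee 6 agate stones.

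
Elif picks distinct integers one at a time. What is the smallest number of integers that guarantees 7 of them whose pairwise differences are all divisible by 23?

Integers whose pairwise differences are multiples of 23 are exactly those sharing a remainder mod 23. The 23 residue classes mod 23 are the pigeonholes.
With 138 integers one could put 6 in each residue class and have no class reach 7.
The 139th integer pushes some class to 7, so 23·6 + 1 = 139.

139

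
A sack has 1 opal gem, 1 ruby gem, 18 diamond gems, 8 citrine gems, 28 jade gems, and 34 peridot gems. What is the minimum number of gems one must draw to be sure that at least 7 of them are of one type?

By the pigeonhole principle, put each drawn gem into a box by type. The largest draw with every box below 7 takes min(count, 6) from each type; types with fewer than 6 contribute all they have.
Σ min(cᵢ, 6) = 1 + 1 + 6 + 6 + 6 + 6 = 26.
Draw number 26 + 1 = 27 must push one box to 7.

27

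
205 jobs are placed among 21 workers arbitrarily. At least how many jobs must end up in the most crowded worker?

The 21 workers are the holes and the 205 jobs are the pigeons.
If every worker held at most 9 jobs, the total would be at most 21 × 9 = 189, which is less than 205.
So some worker holds at least ⌈205/21⌉ = 10 jobs.

10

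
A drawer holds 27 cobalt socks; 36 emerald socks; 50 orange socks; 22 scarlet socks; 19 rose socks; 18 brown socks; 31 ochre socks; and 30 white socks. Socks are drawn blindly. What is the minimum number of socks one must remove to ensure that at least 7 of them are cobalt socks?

In the worst case for collecting cobalt socks, every non-cobalt sock comes out first.
There are 36 + 50 + 22 + 19 + 18 + 31 + 30 = 206 non-cobalt socks altogether.
After those, each further sock must be cobalt, so 206 + 7 = 213 draws guarantee 7 cobalt socks.

213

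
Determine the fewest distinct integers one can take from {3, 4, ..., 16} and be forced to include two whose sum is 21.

Two chosen integers sum to 21 exactly when both halves of some pair {x, 21−x} with 5 ≤ x ≤ 21−x ≤ 16 are chosen — 6 such pairs.
The remaining 2 elements (those with no distinct partner in range) can never complete a 21-sum, so the worst case takes all of them and one from each pair: 2 + 6 = 8.
By pigeonhole, the 9th integer has to be the second member of some pair, so 8 + 1 = 9.

9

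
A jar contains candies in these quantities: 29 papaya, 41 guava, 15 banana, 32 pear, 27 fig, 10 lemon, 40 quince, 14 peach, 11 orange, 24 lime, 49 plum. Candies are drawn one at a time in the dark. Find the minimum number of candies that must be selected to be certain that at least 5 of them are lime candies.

273

In the worst case for collecting lime candies, every non-lime candy comes out first.
There are 29 + 41 + 15 + 32 + 27 + 10 + 40 + 14 + 11 + 49 = 268 non-lime candies altogether.
After those, each further candy must be lime, so 268 + 5 = 273 draws guarantee 5 lime candies.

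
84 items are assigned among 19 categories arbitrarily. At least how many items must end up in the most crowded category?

By the pigeonhole principle, the 19 categories are the holes and the 84 items are the pigeons.
If every category held at most 4 items, the total would be at most 19 × 4 = 76, which is less than 84.
So some category holds at least ⌈84/19⌉ = 5 items.

5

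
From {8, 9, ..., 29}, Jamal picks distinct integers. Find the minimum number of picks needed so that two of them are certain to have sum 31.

15

Group the elements by complementary pair {x, 31−x}: {8,23}, {9,22}, {10,21}, …, giving 8 two-element pairs and 6 integers whose partner 31−x falls outside [8,29].
Pigeonhole: treating each of those 14 groups as a pigeonhole, one can pick one integer per group — 14 integers — with no two summing to 31.
The 15th integer lands in an occupied pair, forcing a sum of 31.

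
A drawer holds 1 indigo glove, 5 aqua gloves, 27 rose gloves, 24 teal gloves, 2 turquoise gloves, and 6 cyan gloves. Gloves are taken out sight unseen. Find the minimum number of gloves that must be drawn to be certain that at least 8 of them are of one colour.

29

Pigeonhole: the 6 colours are the holes; the gloves drawn are the pigeons.
To avoid 8 of any one colour, the worst case takes at most 7 of each colour, or every glove of a colour that has fewer than 7.
That gives 1 + 5 + 7 + 7 + 2 + 6 = 28 gloves with no colour reaching 8.
The next glove forces some colour to 8, so 28 + 1 = 29.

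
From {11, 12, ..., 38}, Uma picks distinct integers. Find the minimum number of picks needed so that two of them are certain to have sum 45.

17

Group the elements by complementary pair {x, 45−x}: {11,34}, {12,33}, {13,32}, …, giving 12 two-element pairs and 4 integers whose partner 45−x falls outside [11,38].
Treating each of those 16 groups as a pigeonhole, one can pick one integer per group — 16 integers — with no two summing to 45.
The 17th integer lands in an occupied pair, forcing a sum of 45.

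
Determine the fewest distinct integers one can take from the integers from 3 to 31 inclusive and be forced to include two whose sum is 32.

A set avoiding the sum 32 can contain at most one of each pair {x, 32−x}, plus the 3 elements whose complement lies outside the range or equal to its own complement.
The integers 16, …, 31 (16 of them) are such a set: any two sum to at least 16+17 = 33 > 32.
Any 17th integer completes one of the 13 pairs, so 17 choices force a sum of 32.

17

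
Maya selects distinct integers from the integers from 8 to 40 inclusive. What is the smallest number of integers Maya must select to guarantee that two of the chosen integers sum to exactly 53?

Two chosen integers sum to 53 exactly when both halves of some pair {x, 53−x} with 13 ≤ x ≤ 53−x ≤ 40 are chosen — 14 such pairs.
The remaining 5 elements (those with no distinct partner in range) can never complete a 53-sum, so the worst case takes all of them and one from each pair: 5 + 14 = 19.
By the pigeonhole principle, the 20th integer has to be the second member of some pair, so 19 + 1 = 20.

20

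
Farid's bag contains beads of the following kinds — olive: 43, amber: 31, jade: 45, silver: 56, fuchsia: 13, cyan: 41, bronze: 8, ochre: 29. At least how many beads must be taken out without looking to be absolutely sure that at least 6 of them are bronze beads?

In the worst case for collecting bronze beads, every non-bronze bead comes out first.
There are 43 + 31 + 45 + 56 + 13 + 41 + 29 = 258 non-bronze beads altogether.
After those, each further bead must be bronze, so 258 + 6 = 264 draws guarantee 6 bronze beads.

264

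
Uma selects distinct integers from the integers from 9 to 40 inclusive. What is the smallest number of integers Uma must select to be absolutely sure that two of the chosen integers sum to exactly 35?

Group the elements by complementary pair {x, 35−x}: {9,26}, {10,25}, {11,24}, …, giving 9 two-element pairs and 14 integers whose partner 35−x falls outside [9,40].
Treating each of those 23 groups as a pigeonhole, one can pick one integer per group — 23 integers — with no two summing to 35.
The 24th integer lands in an occupied pair, forcing a sum of 35.

24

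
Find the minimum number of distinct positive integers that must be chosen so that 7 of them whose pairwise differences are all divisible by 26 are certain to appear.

Integers whose pairwise differences are multiples of 26 are exactly those sharing a remainder mod 26. By pigeonhole, the 26 residue classes mod 26 are the pigeonholes.
With 156 integers one could put 6 in each residue class and have no class reach 7.
The 157th integer pushes some class to 7, so 26·6 + 1 = 157.

157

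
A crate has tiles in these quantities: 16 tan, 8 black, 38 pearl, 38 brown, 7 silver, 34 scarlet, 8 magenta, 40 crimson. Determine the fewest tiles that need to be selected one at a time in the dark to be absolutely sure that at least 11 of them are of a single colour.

By pigeonhole, the 8 colours are the holes; the tiles drawn are the pigeons.
To avoid 11 of any one colour, the worst case takes at most 10 of each colour, or every tile of a colour that has fewer than 10.
That gives 10 + 8 + 10 + 10 + 7 + 10 + 8 + 10 = 73 tiles with no colour reaching 11.
The next tile forces some colour to 11, so 73 + 1 = 74.

74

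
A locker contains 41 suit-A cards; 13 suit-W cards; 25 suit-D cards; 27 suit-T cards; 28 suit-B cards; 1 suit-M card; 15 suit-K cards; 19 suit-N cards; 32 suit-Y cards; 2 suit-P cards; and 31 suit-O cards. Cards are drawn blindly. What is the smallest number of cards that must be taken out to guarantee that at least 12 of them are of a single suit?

103

Put each drawn card into a box by suit. The largest draw with every box below 12 takes min(count, 11) from each suit; suits with fewer than 11 contribute all they have.
Σ min(cᵢ, 11) = 11 + 11 + 11 + 11 + 11 + 1 + 11 + 11 + 11 + 2 + 11 = 102.
Draw number 102 + 1 = 103 must push one box to 12.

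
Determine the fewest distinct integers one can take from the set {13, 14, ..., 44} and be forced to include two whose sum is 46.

Two chosen integers sum to 46 exactly when both halves of some pair {x, 46−x} with 13 ≤ x ≤ 46−x ≤ 33 are chosen — 10 such pairs.
The remaining 12 elements (those with no distinct partner in range) can never complete a 46-sum, so the worst case takes all of them and one from each pair: 12 + 10 = 22.
By pigeonhole, the 23rd integer has to be the second member of some pair, so 22 + 1 = 23.

23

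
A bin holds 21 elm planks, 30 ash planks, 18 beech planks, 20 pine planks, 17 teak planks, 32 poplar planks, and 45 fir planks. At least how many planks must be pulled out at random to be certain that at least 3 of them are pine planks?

166

In the worst case for collecting pine planks, every non-pine plank comes out first.
There are 21 + 30 + 18 + 17 + 32 + 45 = 163 non-pine planks altogether.
After those, each further plank must be pine, so 163 + 3 = 166 draws guarantee 3 pine planks.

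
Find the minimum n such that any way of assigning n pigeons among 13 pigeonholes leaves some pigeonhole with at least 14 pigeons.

170

With 169 pigeons one could put exactly 13 in each of the 13 pigeonholes, and no pigeonhole would reach 14.
One more pigeon must land in a pigeonhole that already has 13, giving it 14.
So 13 × 13 + 1 = 170 pigeons are required.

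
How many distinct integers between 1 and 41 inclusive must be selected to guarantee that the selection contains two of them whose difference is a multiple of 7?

8

Integers whose pairwise differences are multiples of 7 are exactly those sharing a remainder mod 7. By the pigeonhole principle, the 7 residue classes mod 7 are the pigeonholes.
With 7 integers one could put 1 in each residue class and have no class reach 2.
The 8th integer pushes some class to 2, so 7·1 + 1 = 8.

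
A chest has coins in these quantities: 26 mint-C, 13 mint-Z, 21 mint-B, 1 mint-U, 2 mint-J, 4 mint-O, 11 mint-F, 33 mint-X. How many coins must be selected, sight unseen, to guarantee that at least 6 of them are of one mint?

33

An adversary could hand out at most 5 coins per mint (mint-U, mint-J, mint-O run out sooner): 5 + 5 + 5 + 1 + 2 + 4 + 5 + 5 = 32 coins and still no mint has 6.
By the pigeonhole principle, one more coin lands in a mint already at 5, so 33 draws are enough and 32 are not.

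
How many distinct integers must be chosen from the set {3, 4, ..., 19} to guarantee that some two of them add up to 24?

11

Two chosen integers sum to 24 exactly when both halves of some pair {x, 24−x} with 5 ≤ x ≤ 24−x ≤ 19 are chosen — 7 such pairs.
The remaining 3 elements (those with no distinct partner in range) can never complete a 24-sum, so the worst case takes all of them and one from each pair: 3 + 7 = 10.
The 11th integer has to be the second member of some pair, so 10 + 1 = 11.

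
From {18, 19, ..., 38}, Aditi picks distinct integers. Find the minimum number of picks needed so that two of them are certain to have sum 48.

Two chosen integers sum to 48 exactly when both halves of some pair {x, 48−x} with 18 ≤ x ≤ 48−x ≤ 30 are chosen — 6 such pairs.
The remaining 9 elements (those with no distinct partner in range) can never complete a 48-sum, so the worst case takes all of them and one from each pair: 9 + 6 = 15.
The 16th integer has to be the second member of some pair, so 15 + 1 = 16.

16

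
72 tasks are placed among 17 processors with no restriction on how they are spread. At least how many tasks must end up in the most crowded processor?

Pigeonhole: the 17 processors are the holes and the 72 tasks are the pigeons.
If every processor held at most 4 tasks, the total would be at most 17 × 4 = 68, which is less than 72.
So some processor holds at least ⌈72/17⌉ = 5 tasks.

5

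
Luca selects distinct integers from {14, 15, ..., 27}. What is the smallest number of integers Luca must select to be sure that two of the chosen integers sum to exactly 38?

10

A set avoiding the sum 38 can contain at most one of each pair {x, 38−x}, plus the 4 elements whose complement lies outside the range or equal to its own complement.
The integers 19, …, 27 (9 of them) are such a set: any two sum to at least 19+20 = 39 > 38.
Any 10th integer completes one of the 5 pairs, so 10 choices force a sum of 38.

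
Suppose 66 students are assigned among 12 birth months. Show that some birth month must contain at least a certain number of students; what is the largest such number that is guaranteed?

The 12 birth months are the holes and the 66 students are the pigeons.
If every birth month held at most 5 students, the total would be at most 12 × 5 = 60, which is less than 66.
So some birth month holds at least ⌈66/12⌉ = 6 students.

6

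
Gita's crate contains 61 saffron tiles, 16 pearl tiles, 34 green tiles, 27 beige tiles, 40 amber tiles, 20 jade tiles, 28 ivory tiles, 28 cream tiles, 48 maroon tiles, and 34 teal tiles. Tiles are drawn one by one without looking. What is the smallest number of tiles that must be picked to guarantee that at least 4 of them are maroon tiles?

292

In the worst case for collecting maroon tiles, every non-maroon tile comes out first.
There are 61 + 16 + 34 + 27 + 40 + 20 + 28 + 28 + 34 = 288 non-maroon tiles altogether.
After those, each further tile must be maroon, so 288 + 4 = 292 draws guarantee 4 maroon tiles.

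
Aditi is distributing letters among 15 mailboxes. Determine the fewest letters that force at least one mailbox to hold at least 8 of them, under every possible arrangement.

106

With 105 letters one could put exactly 7 in each of the 15 mailboxes, and no mailbox would reach 8.
Pigeonhole: one more letter must land in a mailbox that already has 7, giving it 8.
So 15 × 7 + 1 = 106 letters are required.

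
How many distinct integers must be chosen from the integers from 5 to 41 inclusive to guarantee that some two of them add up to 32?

27

A set avoiding the sum 32 can contain at most one of each pair {x, 32−x}, plus the 15 elements whose complement lies outside the range or equal to its own complement.
The integers 16, …, 41 (26 of them) are such a set: any two sum to at least 16+17 = 33 > 32.
Any 27th integer completes one of the 11 pairs, so 27 choices force a sum of 32.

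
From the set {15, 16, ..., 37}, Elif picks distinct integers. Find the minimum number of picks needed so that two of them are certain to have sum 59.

16

Two chosen integers sum to 59 exactly when both halves of some pair {x, 59−x} with 22 ≤ x ≤ 59−x ≤ 37 are chosen — 8 such pairs.
The remaining 7 elements (those with no distinct partner in range) can never complete a 59-sum, so the worst case takes all of them and one from each pair: 7 + 8 = 15.
The 16th integer has to be the second member of some pair, so 15 + 1 = 16.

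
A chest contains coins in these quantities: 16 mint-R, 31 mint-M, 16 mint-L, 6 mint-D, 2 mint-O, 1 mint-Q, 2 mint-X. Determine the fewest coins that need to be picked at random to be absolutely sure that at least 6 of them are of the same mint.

Put each drawn coin into a box by mint. The largest draw with every box below 6 takes min(count, 5) from each mint; mints with fewer than 5 contribute all they have.
Σ min(cᵢ, 5) = 5 + 5 + 5 + 5 + 2 + 1 + 2 = 25.
Draw number 25 + 1 = 26 must push one box to 6.

26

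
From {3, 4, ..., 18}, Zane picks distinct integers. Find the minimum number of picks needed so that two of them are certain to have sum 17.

A set avoiding the sum 17 can contain at most one of each pair {x, 17−x}, plus the 4 elements whose complement lies outside the range.
The integers 9, …, 18 (10 of them) are such a set: any two sum to at least 9+10 = 19 > 17.
By the pigeonhole principle, any 11th integer completes one of the 6 pairs, so 11 choices force a sum of 17.

11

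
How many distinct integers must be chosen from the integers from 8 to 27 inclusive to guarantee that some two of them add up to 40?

14

A set avoiding the sum 40 can contain at most one of each pair {x, 40−x}, plus the 6 elements whose complement lies outside the range or equal to its own complement.
The integers 8, …, 20 (13 of them) are such a set: any two sum to at least 8+9 = 17 and at most 19+20 = 39 < 40.
Pigeonhole: any 14th integer completes one of the 7 pairs, so 14 choices force a sum of 40.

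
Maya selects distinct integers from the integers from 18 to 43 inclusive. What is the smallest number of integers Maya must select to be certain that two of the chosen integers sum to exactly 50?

20

Two chosen integers sum to 50 exactly when both halves of some pair {x, 50−x} with 18 ≤ x ≤ 50−x ≤ 32 are chosen — 7 such pairs.
The remaining 12 elements (those with no distinct partner in range) can never complete a 50-sum, so the worst case takes all of them and one from each pair: 12 + 7 = 19.
By the pigeonhole principle, the 20th integer has to be the second member of some pair, so 19 + 1 = 20.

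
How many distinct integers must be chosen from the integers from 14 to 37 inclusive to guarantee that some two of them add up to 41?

Two chosen integers sum to 41 exactly when both halves of some pair {x, 41−x} with 14 ≤ x ≤ 41−x ≤ 27 are chosen — 7 such pairs.
The remaining 10 elements (those with no distinct partner in range) can never complete a 41-sum, so the worst case takes all of them and one from each pair: 10 + 7 = 17.
By pigeonhole, the 18th integer has to be the second member of some pair, so 17 + 1 = 18.

18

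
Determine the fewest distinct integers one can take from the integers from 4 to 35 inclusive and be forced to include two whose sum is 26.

24

A set avoiding the sum 26 can contain at most one of each pair {x, 26−x}, plus the 14 elements whose complement lies outside the range or equal to its own complement.
The integers 13, …, 35 (23 of them) are such a set: any two sum to at least 13+14 = 27 > 26.
Any 24th integer completes one of the 9 pairs, so 24 choices force a sum of 26.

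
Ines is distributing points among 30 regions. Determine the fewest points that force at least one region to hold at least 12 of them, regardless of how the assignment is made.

With 330 points one could put exactly 11 in each of the 30 regions, and no region would reach 12.
By the pigeonhole principle, one more point must land in a region that already has 11, giving it 12.
So 30 × 11 + 1 = 331 points are required.

331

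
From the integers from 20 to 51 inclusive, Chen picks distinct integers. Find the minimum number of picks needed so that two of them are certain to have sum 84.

Two chosen integers sum to 84 exactly when both halves of some pair {x, 84−x} with 33 ≤ x ≤ 84−x ≤ 51 are chosen — 9 such pairs.
The remaining 14 elements (those with no distinct partner in range) can never complete a 84-sum, so the worst case takes all of them and one from each pair: 14 + 9 = 23.
The 24th integer has to be the second member of some pair, so 23 + 1 = 24.

24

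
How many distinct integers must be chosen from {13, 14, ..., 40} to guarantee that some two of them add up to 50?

Two chosen integers sum to 50 exactly when both halves of some pair {x, 50−x} with 13 ≤ x ≤ 50−x ≤ 37 are chosen — 12 such pairs.
The remaining 4 elements (those with no distinct partner in range) can never complete a 50-sum, so the worst case takes all of them and one from each pair: 4 + 12 = 16.
The 17th integer has to be the second member of some pair, so 16 + 1 = 17.

17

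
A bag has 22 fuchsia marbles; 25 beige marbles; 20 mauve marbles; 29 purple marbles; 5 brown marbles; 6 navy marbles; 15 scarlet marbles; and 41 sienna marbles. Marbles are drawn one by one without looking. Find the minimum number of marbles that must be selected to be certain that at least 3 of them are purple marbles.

137

In the worst case for collecting purple marbles, every non-purple marble comes out first.
There are 22 + 25 + 20 + 5 + 6 + 15 + 41 = 134 non-purple marbles altogether.
After those, each further marble must be purple, so 134 + 3 = 137 draws guarantee 3 purple marbles.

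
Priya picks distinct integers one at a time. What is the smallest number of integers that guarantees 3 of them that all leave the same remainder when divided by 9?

19

The 9 residue classes mod 9 are the pigeonholes.
With 18 integers one could put 2 in each residue class and have no class reach 3.
The 19th integer pushes some class to 3, so 9·2 + 1 = 19.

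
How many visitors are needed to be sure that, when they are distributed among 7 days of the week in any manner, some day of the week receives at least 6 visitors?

36

With 35 visitors one could put exactly 5 in each of the 7 days of the week, and no day of the week would reach 6.
Pigeonhole: one more visitor must land in a day of the week that already has 5, giving it 6.
So 7 × 5 + 1 = 36 visitors are required.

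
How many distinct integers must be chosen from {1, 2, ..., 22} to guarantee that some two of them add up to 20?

A set avoiding the sum 20 can contain at most one of each pair {x, 20−x}, plus the 4 elements whose complement lies outside the range or equal to its own complement.
The integers 10, …, 22 (13 of them) are such a set: any two sum to at least 10+11 = 21 > 20.
Any 14th integer completes one of the 9 pairs, so 14 choices force a sum of 20.

14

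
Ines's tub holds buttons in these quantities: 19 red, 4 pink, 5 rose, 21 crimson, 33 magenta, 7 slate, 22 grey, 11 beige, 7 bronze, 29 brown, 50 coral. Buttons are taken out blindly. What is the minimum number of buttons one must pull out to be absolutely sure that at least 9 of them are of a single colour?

80

By the pigeonhole principle, the 11 colours are the holes; the buttons drawn are the pigeons.
To avoid 9 of any one colour, the worst case takes at most 8 of each colour, or every button of a colour that has fewer than 8.
That gives 8 + 4 + 5 + 8 + 8 + 7 + 8 + 8 + 7 + 8 + 8 = 79 buttons with no colour reaching 9.
The next button forces some colour to 9, so 79 + 1 = 80.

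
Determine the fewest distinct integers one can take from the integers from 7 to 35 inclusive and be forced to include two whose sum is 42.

16

Group the elements by complementary pair {x, 42−x}: {7,35}, {8,34}, {9,33}, …, giving 14 two-element pairs and the single value 21 (it cannot pair with itself since the integers are distinct).
Treating each of those 15 groups as a pigeonhole, one can pick one integer per group — 15 integers — with no two summing to 42.
The 16th integer lands in an occupied pair, forcing a sum of 42.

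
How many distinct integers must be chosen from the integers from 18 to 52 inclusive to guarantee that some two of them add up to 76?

A set avoiding the sum 76 can contain at most one of each pair {x, 76−x}, plus the 7 elements whose complement lies outside the range or equal to its own complement.
The integers 18, …, 38 (21 of them) are such a set: any two sum to at least 18+19 = 37 and at most 37+38 = 75 < 76.
By pigeonhole, any 22nd integer completes one of the 14 pairs, so 22 choices force a sum of 76.

22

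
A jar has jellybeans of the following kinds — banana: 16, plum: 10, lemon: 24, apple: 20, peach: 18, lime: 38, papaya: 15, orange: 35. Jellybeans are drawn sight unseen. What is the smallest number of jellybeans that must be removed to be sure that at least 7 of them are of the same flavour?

49

An adversary could hand out at most 6 jellybeans per flavour: 6 + 6 + 6 + 6 + 6 + 6 + 6 + 6 = 48 jellybeans and still no flavour has 7.
One more jellybean lands in a flavour already at 6, so 49 draws are enough and 48 are not.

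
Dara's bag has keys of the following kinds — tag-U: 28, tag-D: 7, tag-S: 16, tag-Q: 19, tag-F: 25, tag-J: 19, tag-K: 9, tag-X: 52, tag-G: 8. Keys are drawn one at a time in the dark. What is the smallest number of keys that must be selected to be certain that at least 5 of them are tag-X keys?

136

In the worst case for collecting tag-X keys, every non-tag-X key comes out first.
There are 28 + 7 + 16 + 19 + 25 + 19 + 9 + 8 = 131 non-tag-X keys altogether.
After those, each further key must be tag-X, so 131 + 5 = 136 draws guarantee 5 tag-X keys.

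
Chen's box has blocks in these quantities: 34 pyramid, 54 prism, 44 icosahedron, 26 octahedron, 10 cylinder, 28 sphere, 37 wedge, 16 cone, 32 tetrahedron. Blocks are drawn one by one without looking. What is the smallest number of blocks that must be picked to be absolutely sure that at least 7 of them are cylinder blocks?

278

In the worst case for collecting cylinder blocks, every non-cylinder block comes out first.
There are 34 + 54 + 44 + 26 + 28 + 37 + 16 + 32 = 271 non-cylinder blocks altogether.
After those, each further block must be cylinder, so 271 + 7 = 278 draws guarantee 7 cylinder blocks.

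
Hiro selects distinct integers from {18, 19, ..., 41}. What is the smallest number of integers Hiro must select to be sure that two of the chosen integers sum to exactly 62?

15

Two chosen integers sum to 62 exactly when both halves of some pair {x, 62−x} with 21 ≤ x ≤ 62−x ≤ 41 are chosen — 10 such pairs.
The remaining 4 elements (those with no distinct partner in range) can never complete a 62-sum, so the worst case takes all of them and one from each pair: 4 + 10 = 14.
Pigeonhole: the 15th integer has to be the second member of some pair, so 14 + 1 = 15.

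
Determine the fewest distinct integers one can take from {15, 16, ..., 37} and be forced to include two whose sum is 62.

18

Group the elements by complementary pair {x, 62−x}: {25,37}, {26,36}, {27,35}, …, giving 6 two-element pairs, the single value 31 (it cannot pair with itself since the integers are distinct), and 10 integers whose partner 62−x falls outside [15,37].
By pigeonhole, treating each of those 17 groups as a pigeonhole, one can pick one integer per group — 17 integers — with no two summing to 62.
The 18th integer lands in an occupied pair, forcing a sum of 62.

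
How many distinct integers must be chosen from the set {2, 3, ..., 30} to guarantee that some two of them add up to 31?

16

Group the elements by complementary pair {x, 31−x}: {2,29}, {3,28}, {4,27}, …, giving 14 two-element pairs and 1 integer whose partner 31−x falls outside [2,30].
By pigeonhole, treating each of those 15 groups as a pigeonhole, one can pick one integer per group — 15 integers — with no two summing to 31.
The 16th integer lands in an occupied pair, forcing a sum of 31.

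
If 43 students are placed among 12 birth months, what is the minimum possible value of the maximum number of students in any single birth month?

The 12 birth months are the holes and the 43 students are the pigeons.
If every birth month held at most 3 students, the total would be at most 12 × 3 = 36, which is less than 43.
So some birth month holds at least ⌈43/12⌉ = 4 students.

4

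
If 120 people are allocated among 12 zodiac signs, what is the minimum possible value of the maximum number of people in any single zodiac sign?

Pigeonhole: the 12 zodiac signs are the holes and the 120 people are the pigeons.
If every zodiac sign held at most 9 people, the total would be at most 12 × 9 = 108, which is less than 120.
So some zodiac sign holds at least ⌈120/12⌉ = 10 people.

10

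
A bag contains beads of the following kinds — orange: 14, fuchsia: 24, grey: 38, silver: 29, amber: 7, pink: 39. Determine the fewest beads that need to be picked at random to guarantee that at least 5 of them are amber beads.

In the worst case for collecting amber beads, every non-amber bead comes out first.
There are 14 + 24 + 38 + 29 + 39 = 144 non-amber beads altogether.
After those, each further bead must be amber, so 144 + 5 = 149 draws guarantee 5 amber beads.

149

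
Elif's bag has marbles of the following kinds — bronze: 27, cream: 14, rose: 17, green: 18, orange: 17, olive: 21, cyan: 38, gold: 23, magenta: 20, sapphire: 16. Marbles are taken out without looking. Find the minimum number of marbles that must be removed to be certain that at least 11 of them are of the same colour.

101

An adversary could hand out at most 10 marbles per colour: 10 + 10 + 10 + 10 + 10 + 10 + 10 + 10 + 10 + 10 = 100 marbles and still no colour has 11.
Pigeonhole: one more marble lands in a colour already at 10, so 101 draws are enough and 100 are not.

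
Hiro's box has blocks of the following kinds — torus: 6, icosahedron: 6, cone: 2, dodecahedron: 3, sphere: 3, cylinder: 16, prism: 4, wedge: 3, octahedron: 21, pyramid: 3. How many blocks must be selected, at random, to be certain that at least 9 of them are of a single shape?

47

Put each drawn block into a box by shape. The largest draw with every box below 9 takes min(count, 8) from each shape; shapes with fewer than 8 contribute all they have.
Σ min(cᵢ, 8) = 6 + 6 + 2 + 3 + 3 + 8 + 4 + 3 + 8 + 3 = 46.
Draw number 46 + 1 = 47 must push one box to 9.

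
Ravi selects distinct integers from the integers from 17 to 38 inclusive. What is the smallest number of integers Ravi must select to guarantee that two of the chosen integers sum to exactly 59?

Group the elements by complementary pair {x, 59−x}: {21,38}, {22,37}, {23,36}, …, giving 9 two-element pairs and 4 integers whose partner 59−x falls outside [17,38].
By the pigeonhole principle, treating each of those 13 groups as a pigeonhole, one can pick one integer per group — 13 integers — with no two summing to 59.
The 14th integer lands in an occupied pair, forcing a sum of 59.

14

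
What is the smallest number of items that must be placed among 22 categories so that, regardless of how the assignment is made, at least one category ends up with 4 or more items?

67

With 66 items one could put exactly 3 in each of the 22 categories, and no category would reach 4.
By the pigeonhole principle, one more item must land in a category that already has 3, giving it 4.
So 22 × 3 + 1 = 67 items are required.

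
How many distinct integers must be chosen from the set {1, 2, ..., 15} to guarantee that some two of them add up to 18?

A set avoiding the sum 18 can contain at most one of each pair {x, 18−x}, plus the 3 elements whose complement lies outside the range or equal to its own complement.
The integers 1, …, 9 (9 of them) are such a set: any two sum to at least 1+2 = 3 and at most 8+9 = 17 < 18.
Any 10th integer completes one of the 6 pairs, so 10 choices force a sum of 18.

10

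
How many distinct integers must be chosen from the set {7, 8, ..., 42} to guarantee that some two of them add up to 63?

Two chosen integers sum to 63 exactly when both halves of some pair {x, 63−x} with 21 ≤ x ≤ 63−x ≤ 42 are chosen — 11 such pairs.
The remaining 14 elements (those with no distinct partner in range) can never complete a 63-sum, so the worst case takes all of them and one from each pair: 14 + 11 = 25.
By pigeonhole, the 26th integer has to be the second member of some pair, so 25 + 1 = 26.

26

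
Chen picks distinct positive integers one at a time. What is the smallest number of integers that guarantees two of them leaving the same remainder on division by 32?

33

Pigeonhole: the 32 residue classes mod 32 are the pigeonholes.
With 32 integers one could put 1 in each residue class and have no class reach 2.
The 33rd integer pushes some class to 2, so 32·1 + 1 = 33.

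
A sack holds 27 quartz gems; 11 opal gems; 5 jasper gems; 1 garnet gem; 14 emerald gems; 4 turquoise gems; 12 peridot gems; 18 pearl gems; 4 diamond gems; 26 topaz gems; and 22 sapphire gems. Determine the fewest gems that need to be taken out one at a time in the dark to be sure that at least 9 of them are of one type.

71

By pigeonhole, the 11 types are the holes; the gems drawn are the pigeons.
To avoid 9 of any one type, the worst case takes at most 8 of each type, or every gem of a type that has fewer than 8.
That gives 8 + 8 + 5 + 1 + 8 + 4 + 8 + 8 + 4 + 8 + 8 = 70 gems with no type reaching 9.
The next gem forces some type to 9, so 70 + 1 = 71.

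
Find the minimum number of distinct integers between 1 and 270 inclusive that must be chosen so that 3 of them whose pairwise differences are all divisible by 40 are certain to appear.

Integers whose pairwise differences are multiples of 40 are exactly those sharing a remainder mod 40. By pigeonhole, the 40 residue classes mod 40 are the pigeonholes.
With 80 integers one could put 2 in each residue class and have no class reach 3.
The 81st integer pushes some class to 3, so 40·2 + 1 = 81.

81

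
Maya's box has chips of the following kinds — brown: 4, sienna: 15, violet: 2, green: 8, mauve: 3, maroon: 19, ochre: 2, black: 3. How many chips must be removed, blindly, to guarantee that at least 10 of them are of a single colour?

Pigeonhole: put each drawn chip into a box by colour. The largest draw with every box below 10 takes min(count, 9) from each colour; colours with fewer than 9 contribute all they have.
Σ min(cᵢ, 9) = 4 + 9 + 2 + 8 + 3 + 9 + 2 + 3 = 40.
Draw number 40 + 1 = 41 must push one box to 10.

41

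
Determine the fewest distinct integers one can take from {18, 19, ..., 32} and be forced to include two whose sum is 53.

A set avoiding the sum 53 can contain at most one of each pair {x, 53−x}, plus the 3 elements whose complement lies outside the range.
The integers 18, …, 26 (9 of them) are such a set: any two sum to at least 18+19 = 37 and at most 25+26 = 51 < 53.
Pigeonhole: any 10th integer completes one of the 6 pairs, so 10 choices force a sum of 53.

10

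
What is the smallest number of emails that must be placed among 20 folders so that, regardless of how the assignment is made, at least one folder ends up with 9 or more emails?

161

With 160 emails one could put exactly 8 in each of the 20 folders, and no folder would reach 9.
By the pigeonhole principle, one more email must land in a folder that already has 8, giving it 9.
So 20 × 8 + 1 = 161 emails are required.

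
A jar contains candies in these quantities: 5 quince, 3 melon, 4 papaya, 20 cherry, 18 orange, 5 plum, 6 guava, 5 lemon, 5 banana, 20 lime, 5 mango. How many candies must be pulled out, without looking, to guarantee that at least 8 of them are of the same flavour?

60

By the pigeonhole principle, the 11 flavours are the holes; the candies drawn are the pigeons.
To avoid 8 of any one flavour, the worst case takes at most 7 of each flavour, or every candy of a flavour that has fewer than 7.
That gives 5 + 3 + 4 + 7 + 7 + 5 + 6 + 5 + 5 + 7 + 5 = 59 candies with no flavour reaching 8.
The next candy forces some flavour to 8, so 59 + 1 = 60.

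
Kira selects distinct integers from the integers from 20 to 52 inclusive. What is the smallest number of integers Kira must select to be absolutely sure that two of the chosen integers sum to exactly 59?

24

Two chosen integers sum to 59 exactly when both halves of some pair {x, 59−x} with 20 ≤ x ≤ 59−x ≤ 39 are chosen — 10 such pairs.
The remaining 13 elements (those with no distinct partner in range) can never complete a 59-sum, so the worst case takes all of them and one from each pair: 13 + 10 = 23.
By pigeonhole, the 24th integer has to be the second member of some pair, so 23 + 1 = 24.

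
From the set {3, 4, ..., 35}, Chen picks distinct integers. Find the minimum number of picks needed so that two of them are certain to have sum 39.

18

Group the elements by complementary pair {x, 39−x}: {4,35}, {5,34}, {6,33}, …, giving 16 two-element pairs and 1 integer whose partner 39−x falls outside [3,35].
By the pigeonhole principle, treating each of those 17 groups as a pigeonhole, one can pick one integer per group — 17 integers — with no two summing to 39.
The 18th integer lands in an occupied pair, forcing a sum of 39.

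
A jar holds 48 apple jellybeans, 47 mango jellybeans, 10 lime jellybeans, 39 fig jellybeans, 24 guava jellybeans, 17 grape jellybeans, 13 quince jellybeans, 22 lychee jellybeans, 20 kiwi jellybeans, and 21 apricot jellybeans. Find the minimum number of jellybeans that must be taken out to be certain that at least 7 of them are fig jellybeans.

229

In the worst case for collecting fig jellybeans, every non-fig jellybean comes out first.
There are 48 + 47 + 10 + 24 + 17 + 13 + 22 + 20 + 21 = 222 non-fig jellybeans altogether.
After those, each further jellybean must be fig, so 222 + 7 = 229 draws guarantee 7 fig jellybeans.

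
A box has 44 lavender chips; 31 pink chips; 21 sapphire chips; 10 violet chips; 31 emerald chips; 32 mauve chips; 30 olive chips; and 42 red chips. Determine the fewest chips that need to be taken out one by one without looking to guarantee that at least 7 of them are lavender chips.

In the worst case for collecting lavender chips, every non-lavender chip comes out first.
There are 31 + 21 + 10 + 31 + 32 + 30 + 42 = 197 non-lavender chips altogether.
After those, each further chip must be lavender, so 197 + 7 = 204 draws guarantee 7 lavender chips.

204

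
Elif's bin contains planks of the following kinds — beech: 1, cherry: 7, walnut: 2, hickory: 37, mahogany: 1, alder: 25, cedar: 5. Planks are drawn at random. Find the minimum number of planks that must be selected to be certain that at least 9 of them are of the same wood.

33

An adversary could hand out at most 8 planks per wood (5 woods run out sooner): 1 + 7 + 2 + 8 + 1 + 8 + 5 = 32 planks and still no wood has 9.
One more plank lands in a wood already at 8, so 33 draws are enough and 32 are not.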